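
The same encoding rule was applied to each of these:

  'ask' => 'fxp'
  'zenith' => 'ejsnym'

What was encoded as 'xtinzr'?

Compare letters: a→f is +5, s→x is +5, k→p is +5 — a constant shift. Every letter moves 5 places later in the alphabet, wrapping around z→a.
Reversing it on xtinzr: x−5=s, t−5=o, i−5=d, n−5=i, z−5=u, r−5=m.

sodium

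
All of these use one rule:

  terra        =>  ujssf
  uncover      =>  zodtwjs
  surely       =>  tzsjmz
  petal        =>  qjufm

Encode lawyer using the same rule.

Vowels shift forward by 5 and consonants shift forward by 1.
On lawyer: l(cons)+1=m, a(vowel)+5=f, w(cons)+1=x, y(cons)+1=z, e(vowel)+5=j, r(cons)+1=s.

mfxzjs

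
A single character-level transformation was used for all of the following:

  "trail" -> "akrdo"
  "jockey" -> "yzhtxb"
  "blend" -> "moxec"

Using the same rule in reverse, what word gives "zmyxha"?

object

Treating letters as 0–25, the rule is x ↦ 21x + 17 (mod 26).
Decoding zmyxha: z(25)→5·(25−17)≡14=o; m(12)→5·(12−17)≡1=b; y(24)→5·(24−17)≡9=j; x(23)→5·(23−17)≡4=e; h(7)→5·(7−17)≡2=c; a(0)→5·(0−17)≡19=t (all mod 26).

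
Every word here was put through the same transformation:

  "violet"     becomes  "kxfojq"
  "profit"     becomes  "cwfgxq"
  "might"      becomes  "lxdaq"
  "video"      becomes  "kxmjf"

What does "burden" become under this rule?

snwmji

Each letter's alphabet position (a=0..z=25) is mapped through 23·x+21 mod 26 — an affine cipher.
On burden: b(1)→23·1+21≡18=s; u(20)→23·20+21≡13=n; r(17)→23·17+21≡22=w; d(3)→23·3+21≡12=m; e(4)→23·4+21≡9=j; n(13)→23·13+21≡8=i (all mod 26).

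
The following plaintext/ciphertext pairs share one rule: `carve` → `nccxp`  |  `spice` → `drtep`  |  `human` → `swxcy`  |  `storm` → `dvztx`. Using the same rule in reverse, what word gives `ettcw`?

trial

Shifts by position in carve: pos 0: c→n (+11), pos 1: a→c (+2), pos 2: r→c (+11), pos 3: v→x (+2) — repeating every 2. The shifts repeat in a cycle of length 2: positions 0,1,… shift by +11, +2, then the pattern repeats.
Undoing it on ettcw: e−11=t, t−2=r, t−11=i, c−2=a, w−11=l.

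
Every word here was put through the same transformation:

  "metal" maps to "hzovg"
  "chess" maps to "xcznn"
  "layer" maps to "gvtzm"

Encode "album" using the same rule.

Compare letters: m→h is +21, e→z is +21, t→o is +21 — a constant shift. It's a constant shift of +21 (ROT21).
On album: a+21=v, l+21=g, b+21=w, u+21=p, m+21=h.

vgwph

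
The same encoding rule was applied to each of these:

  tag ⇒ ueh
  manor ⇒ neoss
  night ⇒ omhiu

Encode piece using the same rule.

The shift depends on letter class: consonant t→u is +1, but vowel a→e is +4. Vowels shift forward by 4 and consonants shift forward by 1.
Applying it to piece: p(cons)+1=q, i(vowel)+4=m, e(vowel)+4=i, c(cons)+1=d, e(vowel)+4=i.

qmidi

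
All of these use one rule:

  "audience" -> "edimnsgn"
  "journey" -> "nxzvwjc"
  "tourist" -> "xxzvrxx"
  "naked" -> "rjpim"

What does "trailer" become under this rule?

xafmujv

It's a Vigenère-style cipher with numeric key [4,9,5]: position i shifts by key[i mod 3].
On trailer: t+4=x, r+9=a, a+5=f, i+4=m, l+9=u, e+5=j, r+4=v.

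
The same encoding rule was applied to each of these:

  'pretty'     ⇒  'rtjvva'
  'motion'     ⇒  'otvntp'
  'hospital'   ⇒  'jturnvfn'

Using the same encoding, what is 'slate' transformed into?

unfvj

The shift depends on letter class: consonant p→r is +2, but vowel e→j is +5. The rule splits by letter class: vowels +5, consonants +2.
Applying it to slate: s(cons)+2=u, l(cons)+2=n, a(vowel)+5=f, t(cons)+2=v, e(vowel)+5=j.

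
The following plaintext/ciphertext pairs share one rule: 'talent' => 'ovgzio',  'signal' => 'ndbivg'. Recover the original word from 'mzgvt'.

Compare letters: t→o is +21, a→v is +21, l→g is +21 — a constant shift. It's a constant shift of +21 (ROT21).
Undoing it on mzgvt: m−21=r, z−21=e, g−21=l, v−21=a, t−21=y.

relay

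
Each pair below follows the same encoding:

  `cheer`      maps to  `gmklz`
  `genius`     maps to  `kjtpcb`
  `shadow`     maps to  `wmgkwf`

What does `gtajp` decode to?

In cheer: c→g is +4, h→m is +5, e→k is +6, e→l is +7 — the shift increases by 1 each position. The shift increases by 1 at each position, starting from +4: 4, 5, 6, ….
Reversing it on gtajp: g−4=c, t−5=o, a−6=u, j−7=c, p−8=h.

couch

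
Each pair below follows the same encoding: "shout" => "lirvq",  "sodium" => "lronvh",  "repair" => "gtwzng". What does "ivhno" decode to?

humid

Treating letters as 0–25, the rule is x ↦ 5x + 25 (mod 26).
Decoding ivhno: i(8)→21·(8−25)≡7=h; v(21)→21·(21−25)≡20=u; h(7)→21·(7−25)≡12=m; n(13)→21·(13−25)≡8=i; o(14)→21·(14−25)≡3=d (all mod 26).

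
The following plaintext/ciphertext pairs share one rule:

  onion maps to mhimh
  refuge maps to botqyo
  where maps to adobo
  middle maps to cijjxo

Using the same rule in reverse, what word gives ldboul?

o(14)→m(12) and n(13)→h(7) fit y≡5x+20 (mod 26); the inverse of 5 mod 26 is 21. Treating letters as 0–25, the rule is x ↦ 5x + 20 (mod 26).
Decoding ldboul: l(11)→21·(11−20)≡19=t; d(3)→21·(3−20)≡7=h; b(1)→21·(1−20)≡17=r; o(14)→21·(14−20)≡4=e; u(20)→21·(20−20)≡0=a; l(11)→21·(11−20)≡19=t (all mod 26).

threat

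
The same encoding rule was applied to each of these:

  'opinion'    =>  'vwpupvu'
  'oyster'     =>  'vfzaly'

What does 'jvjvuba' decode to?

Compare letters: o→v is +7, p→w is +7, i→p is +7 — a constant shift. Each letter is shifted forward by 7 in the alphabet (a Caesar shift of +7).
Reversing it on jvjvuba: j−7=c, v−7=o, j−7=c, v−7=o, u−7=n, b−7=u, a−7=t.

coconut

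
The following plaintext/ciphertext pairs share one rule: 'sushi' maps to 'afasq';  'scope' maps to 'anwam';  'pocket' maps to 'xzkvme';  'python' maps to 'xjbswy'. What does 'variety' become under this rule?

A repeating key of period 2 is used — shifts +8, +11 over and over.
Applying it to variety: v+8=d, a+11=l, r+8=z, i+11=t, e+8=m, t+11=e, y+8=g.

dlztmeg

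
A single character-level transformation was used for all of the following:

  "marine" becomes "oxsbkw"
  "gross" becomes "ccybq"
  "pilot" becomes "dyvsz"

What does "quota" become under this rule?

kdyea

The output letters match the input read backwards, each shifted +10: marine reversed is eniram. The word is reversed, then every letter is shifted forward by 10.
Applying it to quota: reverse → atouq; then shift: a+10=k, t+10=d, o+10=y, u+10=e, q+10=a.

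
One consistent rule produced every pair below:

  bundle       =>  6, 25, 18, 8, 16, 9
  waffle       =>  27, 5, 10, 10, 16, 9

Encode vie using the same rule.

b is letter #2 and maps to 6: an offset of 4. Each letter is replaced by its alphabet position (a=1..z=26) + 4.
On vie: v=22→26, i=9→13, e=5→9.

26, 13, 9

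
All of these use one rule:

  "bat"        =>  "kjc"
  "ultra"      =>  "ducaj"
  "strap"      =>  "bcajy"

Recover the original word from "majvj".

Compare letters: b→k is +9, a→j is +9, t→c is +9 — a constant shift. Every letter moves 9 places later in the alphabet, wrapping around z→a.
Decoding majvj: m−9=d, a−9=r, j−9=a, v−9=m, j−9=a.

drama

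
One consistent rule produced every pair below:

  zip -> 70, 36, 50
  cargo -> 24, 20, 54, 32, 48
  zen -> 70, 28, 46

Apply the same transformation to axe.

20, 66, 28

z(#26)→70 and i(#9)→36: differences scale by 2, so n = 2·pos + 18. With a=1..z=26, the number is 2·pos + 18.
For axe: a=1→20, x=24→66, e=5→28.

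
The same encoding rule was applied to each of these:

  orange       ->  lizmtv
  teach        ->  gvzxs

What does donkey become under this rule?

Each pair mirrors across the alphabet (o↔l, r↔i, a↔z): positions sum to 25. This is the alphabet-reversal cipher (Atbash): a becomes z, b becomes y, etc.
Applying it to donkey: d↔w, o↔l, n↔m, k↔p, e↔v, y↔b.

wlmpvb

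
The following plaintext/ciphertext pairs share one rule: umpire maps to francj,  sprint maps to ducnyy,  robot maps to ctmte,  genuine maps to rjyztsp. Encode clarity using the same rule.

The shifts repeat in a cycle of length 2: positions 0,1,… shift by +11, +5, then the pattern repeats.
Applying it to clarity: c+11=n, l+5=q, a+11=l, r+5=w, i+11=t, t+5=y, y+11=j.

nqlwtyj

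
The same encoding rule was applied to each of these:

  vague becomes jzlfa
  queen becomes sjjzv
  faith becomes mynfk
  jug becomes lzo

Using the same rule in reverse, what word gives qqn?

The word is reversed, then every letter is shifted forward by 5.
Reversing it on qqn: shift back: q−5=l, q−5=l, n−5=i → lli; then reverse → ill.

ill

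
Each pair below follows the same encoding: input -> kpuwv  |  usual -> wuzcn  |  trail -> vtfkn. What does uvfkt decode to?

stair

Shifts by position in input: pos 0: i→k (+2), pos 1: n→p (+2), pos 2: p→u (+5), pos 3: u→w (+2), pos 4: t→v (+2) — repeating every 3. A repeating key of period 3 is used — shifts +2, +2, +5 over and over.
Reversing it on uvfkt: u−2=s, v−2=t, f−5=a, k−2=i, t−2=r.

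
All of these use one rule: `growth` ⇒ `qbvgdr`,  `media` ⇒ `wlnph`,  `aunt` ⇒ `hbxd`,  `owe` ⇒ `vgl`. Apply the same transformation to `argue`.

The shift depends on letter class: consonant g→q is +10, but vowel o→v is +7. The rule splits by letter class: vowels +7, consonants +10.
For argue: a(vowel)+7=h, r(cons)+10=b, g(cons)+10=q, u(vowel)+7=b, e(vowel)+7=l.

hbqbl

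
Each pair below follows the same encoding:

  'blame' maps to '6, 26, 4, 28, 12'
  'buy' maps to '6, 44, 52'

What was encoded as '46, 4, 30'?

b(#2)→6 and l(#12)→26: differences scale by 2, so n = 2·pos + 2. With a=1..z=26, the number is 2·pos + 2.
Undoing it on 46, 4, 30: 46→(46−2)÷2=22=v, 4→(4−2)÷2=1=a, 30→(30−2)÷2=14=n.

van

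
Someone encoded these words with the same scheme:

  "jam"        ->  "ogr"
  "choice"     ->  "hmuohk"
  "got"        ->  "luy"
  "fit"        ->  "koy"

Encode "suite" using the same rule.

The shift depends on letter class: consonant j→o is +5, but vowel a→g is +6. Two shifts are in play — +6 for a/e/i/o/u, +5 for every other letter.
On suite: s(cons)+5=x, u(vowel)+6=a, i(vowel)+6=o, t(cons)+5=y, e(vowel)+6=k.

xaoyk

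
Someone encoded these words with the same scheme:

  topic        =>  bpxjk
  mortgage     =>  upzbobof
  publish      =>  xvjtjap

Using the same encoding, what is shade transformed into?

apblf

The shift depends on letter class: consonant t→b is +8, but vowel o→p is +1. Two shifts are in play — +1 for a/e/i/o/u, +8 for every other letter.
For shade: s(cons)+8=a, h(cons)+8=p, a(vowel)+1=b, d(cons)+8=l, e(vowel)+1=f.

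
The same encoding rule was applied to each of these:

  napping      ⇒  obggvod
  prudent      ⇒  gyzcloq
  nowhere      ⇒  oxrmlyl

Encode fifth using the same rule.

n(13)→o(14) and a(0)→b(1) fit y≡9x+1 (mod 26); the inverse of 9 mod 26 is 3. This is an affine cipher: with a=0,…,z=25, each position x becomes (9x+1) mod 26.
For fifth: f(5)→9·5+1≡20=u; i(8)→9·8+1≡21=v; f(5)→9·5+1≡20=u; t(19)→9·19+1≡16=q; h(7)→9·7+1≡12=m (all mod 26).

uvuqm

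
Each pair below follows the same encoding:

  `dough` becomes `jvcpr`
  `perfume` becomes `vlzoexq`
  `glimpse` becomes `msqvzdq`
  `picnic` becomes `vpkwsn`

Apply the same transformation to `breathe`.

In dough: d→j is +6, o→v is +7, u→c is +8, g→p is +9 — the shift increases by 1 each position. Letter i (0-indexed) is shifted by i+6, so successive shifts are 6, 7, 8, ….
On breathe: b+6=h, r+7=y, e+8=m, a+9=j, t+10=d, h+11=s, e+12=q.

hymjdsq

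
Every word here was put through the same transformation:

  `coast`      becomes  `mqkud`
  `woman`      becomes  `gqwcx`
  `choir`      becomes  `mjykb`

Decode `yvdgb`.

Shifts by position in coast: pos 0: c→m (+10), pos 1: o→q (+2), pos 2: a→k (+10), pos 3: s→u (+2) — repeating every 2. The shifts repeat in a cycle of length 2: positions 0,1,… shift by +10, +2, then the pattern repeats.
Reversing it on yvdgb: y−10=o, v−2=t, d−10=t, g−2=e, b−10=r.

otter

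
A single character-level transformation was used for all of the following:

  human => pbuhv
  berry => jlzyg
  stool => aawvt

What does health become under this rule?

plisbo

A repeating key of period 2 is used — shifts +8, +7 over and over.
For health: h+8=p, e+7=l, a+8=i, l+7=s, t+8=b, h+7=o.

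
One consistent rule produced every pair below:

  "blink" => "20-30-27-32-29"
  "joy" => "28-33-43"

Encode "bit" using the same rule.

b is letter #2 and maps to 20: an offset of 18. Each letter is replaced by its alphabet position (a=1..z=26) + 18.
Applying it to bit: b=2→20, i=9→27, t=20→38.

20-27-38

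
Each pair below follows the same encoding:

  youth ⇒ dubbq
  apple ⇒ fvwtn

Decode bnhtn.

whale

In youth: y→d is +5, o→u is +6, u→b is +7, t→b is +8 — the shift increases by 1 each position. Each letter shifts forward by (position + 5), i.e. 5, 6, 7, … — the shift grows by one for each successive letter.
Reversing it on bnhtn: b−5=w, n−6=h, h−7=a, t−8=l, n−9=e.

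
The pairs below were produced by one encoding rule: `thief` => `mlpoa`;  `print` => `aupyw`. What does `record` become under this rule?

kyvjly

The word is reversed, then every letter is shifted forward by 7.
For record: reverse → drocer; then shift: d+7=k, r+7=y, o+7=v, c+7=j, e+7=l, r+7=y.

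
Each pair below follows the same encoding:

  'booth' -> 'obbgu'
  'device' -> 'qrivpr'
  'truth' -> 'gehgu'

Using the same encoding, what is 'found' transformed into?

Compare letters: b→o is +13, o→b is +13, o→b is +13 — a constant shift. Each letter is shifted forward by 13 in the alphabet (a Caesar shift of +13).
On found: f+13=s, o+13=b, u+13=h, n+13=a, d+13=q.

sbhaq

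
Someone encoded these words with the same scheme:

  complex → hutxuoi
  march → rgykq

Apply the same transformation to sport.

xvvzc

In complex: c→h is +5, o→u is +6, m→t is +7, p→x is +8 — the shift increases by 1 each position. Each letter shifts forward by (position + 5), i.e. 5, 6, 7, … — the shift grows by one for each successive letter.
On sport: s+5=x, p+6=v, o+7=v, r+8=z, t+9=c.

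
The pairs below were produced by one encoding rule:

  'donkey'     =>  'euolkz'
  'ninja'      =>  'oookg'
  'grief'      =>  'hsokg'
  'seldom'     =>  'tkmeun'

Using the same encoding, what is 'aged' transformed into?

Two shifts are in play — +6 for a/e/i/o/u, +1 for every other letter.
On aged: a(vowel)+6=g, g(cons)+1=h, e(vowel)+6=k, d(cons)+1=e.

ghke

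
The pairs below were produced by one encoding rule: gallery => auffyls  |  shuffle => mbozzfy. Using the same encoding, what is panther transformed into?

juhnbyl

Every letter moves 20 places later in the alphabet, wrapping around z→a.
For panther: p+20=j, a+20=u, n+20=h, t+20=n, h+20=b, e+20=y, r+20=l.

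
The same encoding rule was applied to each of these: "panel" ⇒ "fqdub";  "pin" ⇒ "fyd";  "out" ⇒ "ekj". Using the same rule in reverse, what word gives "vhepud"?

Each letter is shifted forward by 16 in the alphabet (a Caesar shift of +16).
Undoing it on vhepud: v−16=f, h−16=r, e−16=o, p−16=z, u−16=e, d−16=n.

frozen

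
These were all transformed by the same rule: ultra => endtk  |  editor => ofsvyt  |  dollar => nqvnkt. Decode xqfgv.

novel

A repeating key of period 2 is used — shifts +10, +2 over and over.
Undoing it on xqfgv: x−10=n, q−2=o, f−10=v, g−2=e, v−10=l.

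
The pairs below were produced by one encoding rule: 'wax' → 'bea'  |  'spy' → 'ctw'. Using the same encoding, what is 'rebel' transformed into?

The output letters match the input read backwards, each shifted +4: wax reversed is xaw. The word is reversed, then every letter is shifted forward by 4.
On rebel: reverse → leber; then shift: l+4=p, e+4=i, b+4=f, e+4=i, r+4=v.

pifiv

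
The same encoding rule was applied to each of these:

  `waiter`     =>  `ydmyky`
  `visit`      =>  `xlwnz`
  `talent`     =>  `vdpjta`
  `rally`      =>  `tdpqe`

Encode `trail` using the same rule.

Letter i (0-indexed) is shifted by i+2, so successive shifts are 2, 3, 4, ….
On trail: t+2=v, r+3=u, a+4=e, i+5=n, l+6=r.

vuenr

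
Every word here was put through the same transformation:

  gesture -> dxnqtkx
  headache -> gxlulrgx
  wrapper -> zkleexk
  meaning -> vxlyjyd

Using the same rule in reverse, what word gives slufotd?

ladybug

Treating letters as 0–25, the rule is x ↦ 3x + 11 (mod 26).
Decoding slufotd: s(18)→9·(18−11)≡11=l; l(11)→9·(11−11)≡0=a; u(20)→9·(20−11)≡3=d; f(5)→9·(5−11)≡24=y; o(14)→9·(14−11)≡1=b; t(19)→9·(19−11)≡20=u; d(3)→9·(3−11)≡6=g (all mod 26).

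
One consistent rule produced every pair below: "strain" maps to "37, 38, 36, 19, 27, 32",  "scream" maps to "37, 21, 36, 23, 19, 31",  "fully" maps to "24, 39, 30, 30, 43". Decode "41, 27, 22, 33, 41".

widow

s is letter #19 and maps to 37: an offset of 18. The number is (letter's place in the alphabet, a=1) + 18.
Decoding 41, 27, 22, 33, 41: 41→(41−18)÷1=23=w, 27→(27−18)÷1=9=i, 22→(22−18)÷1=4=d, 33→(33−18)÷1=15=o, 41→(41−18)÷1=23=w.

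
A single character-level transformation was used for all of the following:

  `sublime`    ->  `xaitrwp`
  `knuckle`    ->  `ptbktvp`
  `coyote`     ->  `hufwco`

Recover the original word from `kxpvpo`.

fringe

Letter i (0-indexed) is shifted by i+5, so successive shifts are 5, 6, 7, ….
Undoing it on kxpvpo: k−5=f, x−6=r, p−7=i, v−8=n, p−9=g, o−10=e.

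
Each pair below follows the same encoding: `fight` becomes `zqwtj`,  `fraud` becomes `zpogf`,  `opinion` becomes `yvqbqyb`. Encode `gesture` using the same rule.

wcmjgpc

Each letter's alphabet position (a=0..z=25) is mapped through 23·x+14 mod 26 — an affine cipher.
For gesture: g(6)→23·6+14≡22=w; e(4)→23·4+14≡2=c; s(18)→23·18+14≡12=m; t(19)→23·19+14≡9=j; u(20)→23·20+14≡6=g; r(17)→23·17+14≡15=p; e(4)→23·4+14≡2=c (all mod 26).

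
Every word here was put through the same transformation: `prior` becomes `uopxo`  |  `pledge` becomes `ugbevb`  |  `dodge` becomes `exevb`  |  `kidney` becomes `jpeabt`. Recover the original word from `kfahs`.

p(15)→u(20) and r(17)→o(14) fit y≡23x+13 (mod 26); the inverse of 23 mod 26 is 17. Each letter's alphabet position (a=0..z=25) is mapped through 23·x+13 mod 26 — an affine cipher.
Undoing it on kfahs: k(10)→17·(10−13)≡1=b; f(5)→17·(5−13)≡20=u; a(0)→17·(0−13)≡13=n; h(7)→17·(7−13)≡2=c; s(18)→17·(18−13)≡7=h (all mod 26).

bunch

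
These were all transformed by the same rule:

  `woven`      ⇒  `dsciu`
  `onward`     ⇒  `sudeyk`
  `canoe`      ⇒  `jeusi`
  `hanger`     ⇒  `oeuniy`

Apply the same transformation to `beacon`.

The shift depends on letter class: consonant w→d is +7, but vowel o→s is +4. The rule splits by letter class: vowels +4, consonants +7.
Applying it to beacon: b(cons)+7=i, e(vowel)+4=i, a(vowel)+4=e, c(cons)+7=j, o(vowel)+4=s, n(cons)+7=u.

iiejsu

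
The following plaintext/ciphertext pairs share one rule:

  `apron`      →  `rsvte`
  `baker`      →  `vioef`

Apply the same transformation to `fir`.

vmj

The output letters match the input read backwards, each shifted +4: apron reversed is norpa. Two steps: reverse the string, then apply a Caesar shift of +4.
On fir: reverse → rif; then shift: r+4=v, i+4=m, f+4=j.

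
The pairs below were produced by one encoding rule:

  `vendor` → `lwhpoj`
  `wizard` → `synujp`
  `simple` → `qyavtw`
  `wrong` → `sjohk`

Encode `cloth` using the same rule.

This is an affine cipher: with a=0,…,z=25, each position x becomes (7x+20) mod 26.
Applying it to cloth: c(2)→7·2+20≡8=i; l(11)→7·11+20≡19=t; o(14)→7·14+20≡14=o; t(19)→7·19+20≡23=x; h(7)→7·7+20≡17=r (all mod 26).

itoxr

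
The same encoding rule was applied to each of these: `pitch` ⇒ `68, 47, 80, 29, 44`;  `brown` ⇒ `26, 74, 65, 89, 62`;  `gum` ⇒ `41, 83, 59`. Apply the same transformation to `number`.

62, 83, 59, 26, 35, 74

The formula is n = 3×(alphabet index, a=1) + 20.
For number: n=14→62, u=21→83, m=13→59, b=2→26, e=5→35, r=18→74.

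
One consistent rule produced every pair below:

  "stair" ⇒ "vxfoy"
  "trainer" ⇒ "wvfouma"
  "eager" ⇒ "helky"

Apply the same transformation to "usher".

xwmky

The shift increases by 1 at each position, starting from +3: 3, 4, 5, ….
On usher: u+3=x, s+4=w, h+5=m, e+6=k, r+7=y.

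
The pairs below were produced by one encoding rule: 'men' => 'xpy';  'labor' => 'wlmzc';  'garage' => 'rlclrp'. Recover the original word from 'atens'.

pitch

Compare letters: m→x is +11, e→p is +11, n→y is +11 — a constant shift. This is a Caesar cipher with shift 11.
Reversing it on atens: a−11=p, t−11=i, e−11=t, n−11=c, s−11=h.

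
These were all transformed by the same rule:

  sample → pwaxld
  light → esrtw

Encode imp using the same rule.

axt

Two steps: reverse the string, then apply a Caesar shift of +11.
On imp: reverse → pmi; then shift: p+11=a, m+11=x, i+11=t.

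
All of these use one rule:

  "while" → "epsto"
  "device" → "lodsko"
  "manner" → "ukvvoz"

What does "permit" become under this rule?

xozusb

The shift depends on letter class: consonant w→e is +8, but vowel i→s is +10. Two shifts are in play — +10 for a/e/i/o/u, +8 for every other letter.
On permit: p(cons)+8=x, e(vowel)+10=o, r(cons)+8=z, m(cons)+8=u, i(vowel)+10=s, t(cons)+8=b.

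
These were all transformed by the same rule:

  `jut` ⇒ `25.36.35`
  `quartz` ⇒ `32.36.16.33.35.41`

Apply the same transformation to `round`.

33.30.36.29.19

j is letter #10 and maps to 25: an offset of 15. Letters become their 1-based position plus 15 (so a→16, b→17, …).
Applying it to round: r=18→33, o=15→30, u=21→36, n=14→29, d=4→19.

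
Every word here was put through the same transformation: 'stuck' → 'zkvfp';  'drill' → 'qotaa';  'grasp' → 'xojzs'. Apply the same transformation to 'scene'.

Each letter's alphabet position (a=0..z=25) is mapped through 11·x+9 mod 26 — an affine cipher.
Applying it to scene: s(18)→11·18+9≡25=z; c(2)→11·2+9≡5=f; e(4)→11·4+9≡1=b; n(13)→11·13+9≡22=w; e(4)→11·4+9≡1=b (all mod 26).

zfbwb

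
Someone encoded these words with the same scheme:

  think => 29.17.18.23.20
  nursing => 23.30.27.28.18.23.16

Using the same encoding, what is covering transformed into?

12.24.31.14.27.18.23.16

t is letter #20 and maps to 29: an offset of 9. Each letter is replaced by its alphabet position (a=1..z=26) + 9.
On covering: c=3→12, o=15→24, v=22→31, e=5→14, r=18→27, i=9→18, n=14→23, g=7→16.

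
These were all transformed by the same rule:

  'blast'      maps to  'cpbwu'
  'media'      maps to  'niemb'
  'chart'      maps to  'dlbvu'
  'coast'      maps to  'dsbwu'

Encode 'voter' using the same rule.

wsuis

Shifts by position in blast: pos 0: b→c (+1), pos 1: l→p (+4), pos 2: a→b (+1), pos 3: s→w (+4) — repeating every 2. A repeating key of period 2 is used — shifts +1, +4 over and over.
On voter: v+1=w, o+4=s, t+1=u, e+4=i, r+1=s.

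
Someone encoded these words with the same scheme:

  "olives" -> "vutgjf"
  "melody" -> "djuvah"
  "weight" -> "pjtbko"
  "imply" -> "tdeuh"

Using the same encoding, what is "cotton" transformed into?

rvoovm

Treating letters as 0–25, the rule is x ↦ 9x + 25 (mod 26).
On cotton: c(2)→9·2+25≡17=r; o(14)→9·14+25≡21=v; t(19)→9·19+25≡14=o; t(19)→9·19+25≡14=o; o(14)→9·14+25≡21=v; n(13)→9·13+25≡12=m (all mod 26).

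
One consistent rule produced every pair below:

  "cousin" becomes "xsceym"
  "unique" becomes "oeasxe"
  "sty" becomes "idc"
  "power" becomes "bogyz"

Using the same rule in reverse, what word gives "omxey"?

Read the word backwards and shift each letter +10.
Decoding omxey: shift back: o−10=e, m−10=c, x−10=n, e−10=u, y−10=o → ecnuo; then reverse → ounce.

ounce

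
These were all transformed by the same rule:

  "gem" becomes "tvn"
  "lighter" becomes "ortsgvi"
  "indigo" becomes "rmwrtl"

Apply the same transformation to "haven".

Each letter is replaced by its mirror in the alphabet: a↔z, b↔y, c↔x, and so on (the Atbash cipher).
Applying it to haven: h↔s, a↔z, v↔e, e↔v, n↔m.

szevm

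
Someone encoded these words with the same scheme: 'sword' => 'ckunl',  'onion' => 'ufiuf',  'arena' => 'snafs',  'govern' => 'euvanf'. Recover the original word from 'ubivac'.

olives

s(18)→c(2) and w(22)→k(10) fit y≡15x+18 (mod 26); the inverse of 15 mod 26 is 7. Each letter's alphabet position (a=0..z=25) is mapped through 15·x+18 mod 26 — an affine cipher.
Undoing it on ubivac: u(20)→7·(20−18)≡14=o; b(1)→7·(1−18)≡11=l; i(8)→7·(8−18)≡8=i; v(21)→7·(21−18)≡21=v; a(0)→7·(0−18)≡4=e; c(2)→7·(2−18)≡18=s (all mod 26).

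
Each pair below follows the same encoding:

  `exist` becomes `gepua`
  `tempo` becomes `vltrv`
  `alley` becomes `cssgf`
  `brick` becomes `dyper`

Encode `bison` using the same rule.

dpzqu

Shifts by position in exist: pos 0: e→g (+2), pos 1: x→e (+7), pos 2: i→p (+7), pos 3: s→u (+2), pos 4: t→a (+7) — repeating every 3. A repeating key of period 3 is used — shifts +2, +7, +7 over and over.
For bison: b+2=d, i+7=p, s+7=z, o+2=q, n+7=u.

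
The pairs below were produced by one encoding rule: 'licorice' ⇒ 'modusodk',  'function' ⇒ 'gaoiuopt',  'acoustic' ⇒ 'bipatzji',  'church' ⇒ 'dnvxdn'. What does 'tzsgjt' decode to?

strain

Shifts by position in licorice: pos 0: l→m (+1), pos 1: i→o (+6), pos 2: c→d (+1), pos 3: o→u (+6) — repeating every 2. A repeating key of period 2 is used — shifts +1, +6 over and over.
Decoding tzsgjt: t−1=s, z−6=t, s−1=r, g−6=a, j−1=i, t−6=n.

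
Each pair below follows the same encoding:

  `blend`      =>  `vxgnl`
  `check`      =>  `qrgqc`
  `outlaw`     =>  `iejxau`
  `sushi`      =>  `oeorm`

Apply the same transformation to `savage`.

oazawg

b(1)→v(21) and l(11)→x(23) fit y≡21x+0 (mod 26); the inverse of 21 mod 26 is 5. This is an affine cipher: with a=0,…,z=25, each position x becomes (21x+0) mod 26.
For savage: s(18)→21·18+0≡14=o; a(0)→21·0+0≡0=a; v(21)→21·21+0≡25=z; a(0)→21·0+0≡0=a; g(6)→21·6+0≡22=w; e(4)→21·4+0≡6=g (all mod 26).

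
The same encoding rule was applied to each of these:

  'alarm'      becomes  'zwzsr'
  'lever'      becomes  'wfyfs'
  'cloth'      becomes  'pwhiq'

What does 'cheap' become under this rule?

a(0)→z(25) and l(11)→w(22) fit y≡21x+25 (mod 26); the inverse of 21 mod 26 is 5. Each letter's alphabet position (a=0..z=25) is mapped through 21·x+25 mod 26 — an affine cipher.
For cheap: c(2)→21·2+25≡15=p; h(7)→21·7+25≡16=q; e(4)→21·4+25≡5=f; a(0)→21·0+25≡25=z; p(15)→21·15+25≡2=c (all mod 26).

pqfzc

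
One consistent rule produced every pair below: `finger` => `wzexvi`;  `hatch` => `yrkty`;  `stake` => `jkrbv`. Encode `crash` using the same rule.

tirjy

Compare letters: f→w is +17, i→z is +17, n→e is +17 — a constant shift. This is a Caesar cipher with shift 17.
Applying it to crash: c+17=t, r+17=i, a+17=r, s+17=j, h+17=y.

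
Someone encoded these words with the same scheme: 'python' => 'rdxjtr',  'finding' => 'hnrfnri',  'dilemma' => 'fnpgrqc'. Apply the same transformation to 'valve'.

Shifts by position in python: pos 0: p→r (+2), pos 1: y→d (+5), pos 2: t→x (+4), pos 3: h→j (+2), pos 4: o→t (+5), pos 5: n→r (+4) — repeating every 3. A repeating key of period 3 is used — shifts +2, +5, +4 over and over.
Applying it to valve: v+2=x, a+5=f, l+4=p, v+2=x, e+5=j.

xfpxj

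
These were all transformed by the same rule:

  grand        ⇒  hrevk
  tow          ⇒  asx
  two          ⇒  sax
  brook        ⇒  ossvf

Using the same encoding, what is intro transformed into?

svxrm

The word is reversed, then every letter is shifted forward by 4.
For intro: reverse → ortni; then shift: o+4=s, r+4=v, t+4=x, n+4=r, i+4=m.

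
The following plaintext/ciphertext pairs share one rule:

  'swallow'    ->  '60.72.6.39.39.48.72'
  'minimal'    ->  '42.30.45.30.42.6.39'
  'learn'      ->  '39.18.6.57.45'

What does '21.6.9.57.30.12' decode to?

fabric

s(#19)→60 and w(#23)→72: differences scale by 3, so n = 3·pos + 3. The formula is n = 3×(alphabet index, a=1) + 3.
Decoding 21.6.9.57.30.12: 21→(21−3)÷3=6=f, 6→(6−3)÷3=1=a, 9→(9−3)÷3=2=b, 57→(57−3)÷3=18=r, 30→(30−3)÷3=9=i, 12→(12−3)÷3=3=c.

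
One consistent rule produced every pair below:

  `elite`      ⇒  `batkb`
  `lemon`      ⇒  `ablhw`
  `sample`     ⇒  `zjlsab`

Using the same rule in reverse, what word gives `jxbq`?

e(4)→b(1) and l(11)→a(0) fit y≡11x+9 (mod 26); the inverse of 11 mod 26 is 19. This is an affine cipher: with a=0,…,z=25, each position x becomes (11x+9) mod 26.
Undoing it on jxbq: j(9)→19·(9−9)≡0=a; x(23)→19·(23−9)≡6=g; b(1)→19·(1−9)≡4=e; q(16)→19·(16−9)≡3=d (all mod 26).

aged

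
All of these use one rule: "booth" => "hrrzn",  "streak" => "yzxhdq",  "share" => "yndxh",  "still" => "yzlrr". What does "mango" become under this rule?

sdtmr

The shift depends on letter class: consonant b→h is +6, but vowel o→r is +3. The rule splits by letter class: vowels +3, consonants +6.
For mango: m(cons)+6=s, a(vowel)+3=d, n(cons)+6=t, g(cons)+6=m, o(vowel)+3=r.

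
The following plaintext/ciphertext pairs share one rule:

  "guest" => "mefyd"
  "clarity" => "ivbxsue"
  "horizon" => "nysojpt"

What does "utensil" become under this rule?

adftcjr

The shifts repeat in a cycle of length 3: positions 0,1,… shift by +6, +10, +1, then the pattern repeats.
For utensil: u+6=a, t+10=d, e+1=f, n+6=t, s+10=c, i+1=j, l+6=r.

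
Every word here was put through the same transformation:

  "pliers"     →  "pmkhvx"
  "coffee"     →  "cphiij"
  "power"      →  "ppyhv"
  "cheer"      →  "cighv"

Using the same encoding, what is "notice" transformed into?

npvlgj

In pliers: p→p is +0, l→m is +1, i→k is +2, e→h is +3 — the shift increases by 1 each position. Letter i (0-indexed) is shifted by i+0, so successive shifts are 0, 1, 2, ….
For notice: n+0=n, o+1=p, t+2=v, i+3=l, c+4=g, e+5=j.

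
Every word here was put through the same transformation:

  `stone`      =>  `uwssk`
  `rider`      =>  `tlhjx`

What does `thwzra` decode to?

result

In stone: s→u is +2, t→w is +3, o→s is +4, n→s is +5 — the shift increases by 1 each position. Letter i (0-indexed) is shifted by i+2, so successive shifts are 2, 3, 4, ….
Decoding thwzra: t−2=r, h−3=e, w−4=s, z−5=u, r−6=l, a−7=t.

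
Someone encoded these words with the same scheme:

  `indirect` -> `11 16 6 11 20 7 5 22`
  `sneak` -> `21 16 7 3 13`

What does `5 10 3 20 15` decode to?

charm

i is letter #9 and maps to 11: an offset of 2. The number is (letter's place in the alphabet, a=1) + 2.
Decoding 5 10 3 20 15: 5→(5−2)÷1=3=c, 10→(10−2)÷1=8=h, 3→(3−2)÷1=1=a, 20→(20−2)÷1=18=r, 15→(15−2)÷1=13=m.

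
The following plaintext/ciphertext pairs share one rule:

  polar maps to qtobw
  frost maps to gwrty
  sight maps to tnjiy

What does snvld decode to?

risky

Shifts by position in polar: pos 0: p→q (+1), pos 1: o→t (+5), pos 2: l→o (+3), pos 3: a→b (+1), pos 4: r→w (+5) — repeating every 3. The shifts repeat in a cycle of length 3: positions 0,1,… shift by +1, +5, +3, then the pattern repeats.
Reversing it on snvld: s−1=r, n−5=i, v−3=s, l−1=k, d−5=y.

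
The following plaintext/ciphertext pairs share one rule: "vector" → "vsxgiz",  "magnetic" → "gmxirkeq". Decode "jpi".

The output letters match the input read backwards, each shifted +4: vector reversed is rotcev. Read the word backwards and shift each letter +4.
Undoing it on jpi: shift back: j−4=f, p−4=l, i−4=e → fle; then reverse → elf.

elf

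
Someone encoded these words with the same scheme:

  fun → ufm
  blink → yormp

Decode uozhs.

flash

Each pair mirrors across the alphabet (f↔u, u↔f, n↔m): positions sum to 25. Letters are reflected about the middle of the alphabet (position → 25−position): Atbash.
Reversing it on uozhs: u↔f, o↔l, z↔a, h↔s, s↔h.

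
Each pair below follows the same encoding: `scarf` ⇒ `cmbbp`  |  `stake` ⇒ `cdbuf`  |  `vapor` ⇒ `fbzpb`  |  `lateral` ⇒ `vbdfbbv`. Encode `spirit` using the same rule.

The rule splits by letter class: vowels +1, consonants +10.
Applying it to spirit: s(cons)+10=c, p(cons)+10=z, i(vowel)+1=j, r(cons)+10=b, i(vowel)+1=j, t(cons)+10=d.

czjbjd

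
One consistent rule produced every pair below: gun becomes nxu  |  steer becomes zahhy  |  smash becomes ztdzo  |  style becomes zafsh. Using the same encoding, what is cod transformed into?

jrk

Two shifts are in play — +3 for a/e/i/o/u, +7 for every other letter.
Applying it to cod: c(cons)+7=j, o(vowel)+3=r, d(cons)+7=k.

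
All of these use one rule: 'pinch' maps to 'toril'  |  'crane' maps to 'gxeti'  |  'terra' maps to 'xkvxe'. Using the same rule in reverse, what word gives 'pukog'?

logic

Shifts by position in pinch: pos 0: p→t (+4), pos 1: i→o (+6), pos 2: n→r (+4), pos 3: c→i (+6) — repeating every 2. It's a Vigenère-style cipher with numeric key [4,6]: position i shifts by key[i mod 2].
Reversing it on pukog: p−4=l, u−6=o, k−4=g, o−6=i, g−4=c.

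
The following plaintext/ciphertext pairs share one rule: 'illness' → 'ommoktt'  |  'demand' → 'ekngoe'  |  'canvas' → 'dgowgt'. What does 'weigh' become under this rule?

xkohi

The shift depends on letter class: consonant l→m is +1, but vowel i→o is +6. The rule splits by letter class: vowels +6, consonants +1.
Applying it to weigh: w(cons)+1=x, e(vowel)+6=k, i(vowel)+6=o, g(cons)+1=h, h(cons)+1=i.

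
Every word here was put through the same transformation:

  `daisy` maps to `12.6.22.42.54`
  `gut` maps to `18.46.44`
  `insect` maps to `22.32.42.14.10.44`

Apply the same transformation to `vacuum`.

48.6.10.46.46.30

d(#4)→12 and a(#1)→6: differences scale by 2, so n = 2·pos + 4. Each letter becomes 2×(its alphabet position, a=1..z=26) + 4.
For vacuum: v=22→48, a=1→6, c=3→10, u=21→46, u=21→46, m=13→30.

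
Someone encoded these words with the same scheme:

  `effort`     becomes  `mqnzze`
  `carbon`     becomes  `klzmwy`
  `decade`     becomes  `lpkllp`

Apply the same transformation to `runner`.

zfvymc

The shifts repeat in a cycle of length 2: positions 0,1,… shift by +8, +11, then the pattern repeats.
On runner: r+8=z, u+11=f, n+8=v, n+11=y, e+8=m, r+11=c.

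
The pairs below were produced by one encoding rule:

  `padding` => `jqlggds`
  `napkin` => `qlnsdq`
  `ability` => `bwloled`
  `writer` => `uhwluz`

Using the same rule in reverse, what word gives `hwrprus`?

promote

The output letters match the input read backwards, each shifted +3: padding reversed is gniddap. Read the word backwards and shift each letter +3.
Undoing it on hwrprus: shift back: h−3=e, w−3=t, r−3=o, p−3=m, r−3=o, u−3=r, s−3=p → etomorp; then reverse → promote.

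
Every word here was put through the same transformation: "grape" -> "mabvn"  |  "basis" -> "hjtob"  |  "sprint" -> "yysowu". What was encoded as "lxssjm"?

formal

Shifts by position in grape: pos 0: g→m (+6), pos 1: r→a (+9), pos 2: a→b (+1), pos 3: p→v (+6), pos 4: e→n (+9) — repeating every 3. The shifts repeat in a cycle of length 3: positions 0,1,… shift by +6, +9, +1, then the pattern repeats.
Decoding lxssjm: l−6=f, x−9=o, s−1=r, s−6=m, j−9=a, m−1=l.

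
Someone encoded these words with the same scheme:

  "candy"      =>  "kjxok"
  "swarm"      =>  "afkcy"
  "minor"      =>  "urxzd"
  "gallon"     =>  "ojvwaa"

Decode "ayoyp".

In candy: c→k is +8, a→j is +9, n→x is +10, d→o is +11 — the shift increases by 1 each position. Letter i (0-indexed) is shifted by i+8, so successive shifts are 8, 9, 10, ….
Reversing it on ayoyp: a−8=s, y−9=p, o−10=e, y−11=n, p−12=d.

spend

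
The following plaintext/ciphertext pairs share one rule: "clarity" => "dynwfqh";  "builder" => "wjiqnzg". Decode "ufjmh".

cheap

The output letters match the input read backwards, each shifted +5: clarity reversed is ytiralc. Read the word backwards and shift each letter +5.
Decoding ufjmh: shift back: u−5=p, f−5=a, j−5=e, m−5=h, h−5=c → paehc; then reverse → cheap.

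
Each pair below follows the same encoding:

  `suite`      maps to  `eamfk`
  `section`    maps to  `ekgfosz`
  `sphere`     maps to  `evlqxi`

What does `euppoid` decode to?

soldier

Shifts by position in suite: pos 0: s→e (+12), pos 1: u→a (+6), pos 2: i→m (+4), pos 3: t→f (+12), pos 4: e→k (+6) — repeating every 3. The shifts repeat in a cycle of length 3: positions 0,1,… shift by +12, +6, +4, then the pattern repeats.
Reversing it on euppoid: e−12=s, u−6=o, p−4=l, p−12=d, o−6=i, i−4=e, d−12=r.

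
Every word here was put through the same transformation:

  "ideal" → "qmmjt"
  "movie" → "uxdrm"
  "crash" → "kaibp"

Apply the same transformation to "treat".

Shifts by position in ideal: pos 0: i→q (+8), pos 1: d→m (+9), pos 2: e→m (+8), pos 3: a→j (+9) — repeating every 2. A repeating key of period 2 is used — shifts +8, +9 over and over.
On treat: t+8=b, r+9=a, e+8=m, a+9=j, t+8=b.

bamjb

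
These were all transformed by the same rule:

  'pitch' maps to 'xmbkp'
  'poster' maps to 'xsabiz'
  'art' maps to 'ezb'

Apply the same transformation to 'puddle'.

The shift depends on letter class: consonant p→x is +8, but vowel i→m is +4. Vowels shift forward by 4 and consonants shift forward by 8.
Applying it to puddle: p(cons)+8=x, u(vowel)+4=y, d(cons)+8=l, d(cons)+8=l, l(cons)+8=t, e(vowel)+4=i.

xyllti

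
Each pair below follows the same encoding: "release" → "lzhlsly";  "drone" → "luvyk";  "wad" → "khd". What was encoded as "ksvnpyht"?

The output letters match the input read backwards, each shifted +7: release reversed is esaeler. The word is reversed, then every letter is shifted forward by 7.
Reversing it on ksvnpyht: shift back: k−7=d, s−7=l, v−7=o, n−7=g, p−7=i, y−7=r, h−7=a, t−7=m → dlogiram; then reverse → marigold.

marigold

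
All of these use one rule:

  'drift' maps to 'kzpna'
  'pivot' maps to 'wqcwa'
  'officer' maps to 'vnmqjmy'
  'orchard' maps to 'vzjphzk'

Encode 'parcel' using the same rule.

Shifts by position in drift: pos 0: d→k (+7), pos 1: r→z (+8), pos 2: i→p (+7), pos 3: f→n (+8) — repeating every 2. A repeating key of period 2 is used — shifts +7, +8 over and over.
For parcel: p+7=w, a+8=i, r+7=y, c+8=k, e+7=l, l+8=t.

wiyklt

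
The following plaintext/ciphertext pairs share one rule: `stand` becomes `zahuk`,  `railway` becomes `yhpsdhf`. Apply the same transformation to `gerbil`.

nlyips

It's a constant shift of +7 (ROT7).
On gerbil: g+7=n, e+7=l, r+7=y, b+7=i, i+7=p, l+7=s.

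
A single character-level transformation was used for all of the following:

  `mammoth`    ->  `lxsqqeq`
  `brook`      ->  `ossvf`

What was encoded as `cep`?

lay

The output letters match the input read backwards, each shifted +4: mammoth reversed is htommam. Two steps: reverse the string, then apply a Caesar shift of +4.
Undoing it on cep: shift back: c−4=y, e−4=a, p−4=l → yal; then reverse → lay.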